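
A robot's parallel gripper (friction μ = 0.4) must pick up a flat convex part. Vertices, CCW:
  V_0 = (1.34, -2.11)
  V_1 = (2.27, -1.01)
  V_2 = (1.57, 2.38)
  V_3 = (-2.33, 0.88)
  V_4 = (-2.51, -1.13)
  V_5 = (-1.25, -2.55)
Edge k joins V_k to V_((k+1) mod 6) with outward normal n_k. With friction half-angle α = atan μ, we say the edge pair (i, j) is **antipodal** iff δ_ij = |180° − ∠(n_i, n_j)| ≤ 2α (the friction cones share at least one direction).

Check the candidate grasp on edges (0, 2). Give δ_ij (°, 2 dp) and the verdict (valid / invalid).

δ = 28.75°, valid

α = atan 0.4 = 21.80°;  2α = 43.60°
edge 0: e_0 = (+0.93, +1.10);  n_0 = (+0.7636, -0.6456)
edge 2: e_2 = (-3.90, -1.50);  n_2 = (-0.3590, +0.9333)
∠(n_0, n_2) = 151.25°
δ = |180° − 151.25°| = 28.75°
28.75° ≤ 2α = 43.60°  →  valid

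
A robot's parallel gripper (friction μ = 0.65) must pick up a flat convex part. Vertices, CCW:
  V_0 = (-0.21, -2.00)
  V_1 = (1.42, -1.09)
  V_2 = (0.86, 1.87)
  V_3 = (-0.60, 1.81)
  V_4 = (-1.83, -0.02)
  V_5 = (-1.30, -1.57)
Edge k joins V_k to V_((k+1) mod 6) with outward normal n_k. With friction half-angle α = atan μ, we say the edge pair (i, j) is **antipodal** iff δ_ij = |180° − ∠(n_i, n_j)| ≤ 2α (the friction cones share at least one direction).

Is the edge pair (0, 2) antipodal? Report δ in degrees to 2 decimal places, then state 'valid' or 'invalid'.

δ = 26.82°, valid

α = atan 0.65 = 33.02°;  2α = 66.05°
edge 0: e_0 = (+1.63, +0.91);  n_0 = (+0.4875, -0.8731)
edge 2: e_2 = (-1.46, -0.06);  n_2 = (-0.0411, +0.9992)
∠(n_0, n_2) = 153.18°
δ = |180° − 153.18°| = 26.82°
26.82° ≤ 2α = 66.05°  →  valid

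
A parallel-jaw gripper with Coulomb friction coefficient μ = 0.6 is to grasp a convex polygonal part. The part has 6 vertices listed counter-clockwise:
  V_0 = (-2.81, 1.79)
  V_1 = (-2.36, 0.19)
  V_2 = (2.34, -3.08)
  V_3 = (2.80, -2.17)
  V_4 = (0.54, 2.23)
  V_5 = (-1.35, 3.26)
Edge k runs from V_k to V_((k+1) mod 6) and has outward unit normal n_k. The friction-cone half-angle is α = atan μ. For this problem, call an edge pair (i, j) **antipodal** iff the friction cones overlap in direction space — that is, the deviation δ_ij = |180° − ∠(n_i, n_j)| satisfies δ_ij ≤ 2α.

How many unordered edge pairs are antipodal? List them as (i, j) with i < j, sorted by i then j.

α = atan 0.6 = 30.96°;  2α = 61.93°
n_0 = (-0.9627, -0.2707)
n_1 = (-0.5711, -0.8209)
n_2 = (+0.8925, -0.4511)
n_3 = (+0.8895, +0.4569)
n_4 = (+0.4785, +0.8781)
n_5 = (-0.7095, +0.7047)
  (0,1): δ = 140.54°  ·
  (0,2): δ = 42.52°  ✓
  (0,3): δ = 11.48°  ✓
  (0,4): δ = 45.70°  ✓
  (0,5): δ = 119.49°  ·
  (1,2): δ = 81.99°  ·
  (1,3): δ = 27.99°  ✓
  (1,4): δ = 6.24°  ✓
  (1,5): δ = 80.02°  ·
  (2,3): δ = 126.00°  ·
  (2,4): δ = 91.77°  ·
  (2,5): δ = 17.99°  ✓
  (3,4): δ = 145.78°  ·
  (3,5): δ = 71.99°  ·
  (4,5): δ = 106.22°  ·
antipodal pairs: 6

count = 6; pairs: (0,2), (0,3), (0,4), (1,3), (1,4), (2,5)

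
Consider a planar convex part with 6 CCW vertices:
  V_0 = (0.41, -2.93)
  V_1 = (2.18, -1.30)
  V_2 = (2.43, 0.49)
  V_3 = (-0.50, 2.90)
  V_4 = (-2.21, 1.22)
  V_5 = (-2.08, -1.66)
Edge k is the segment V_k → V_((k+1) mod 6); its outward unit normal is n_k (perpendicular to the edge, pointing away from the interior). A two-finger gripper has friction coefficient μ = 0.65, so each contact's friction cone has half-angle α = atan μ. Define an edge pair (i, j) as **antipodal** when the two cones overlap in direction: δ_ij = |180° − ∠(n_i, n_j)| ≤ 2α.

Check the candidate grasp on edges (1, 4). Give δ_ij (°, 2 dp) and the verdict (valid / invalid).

α = atan 0.65 = 33.02°;  2α = 66.05°
edge 1: e_1 = (+0.25, +1.79);  n_1 = (+0.9904, -0.1383)
edge 4: e_4 = (+0.13, -2.88);  n_4 = (-0.9990, -0.0451)
∠(n_1, n_4) = 169.46°
δ = |180° − 169.46°| = 10.54°
10.54° ≤ 2α = 66.05°  →  valid

δ = 10.54°, valid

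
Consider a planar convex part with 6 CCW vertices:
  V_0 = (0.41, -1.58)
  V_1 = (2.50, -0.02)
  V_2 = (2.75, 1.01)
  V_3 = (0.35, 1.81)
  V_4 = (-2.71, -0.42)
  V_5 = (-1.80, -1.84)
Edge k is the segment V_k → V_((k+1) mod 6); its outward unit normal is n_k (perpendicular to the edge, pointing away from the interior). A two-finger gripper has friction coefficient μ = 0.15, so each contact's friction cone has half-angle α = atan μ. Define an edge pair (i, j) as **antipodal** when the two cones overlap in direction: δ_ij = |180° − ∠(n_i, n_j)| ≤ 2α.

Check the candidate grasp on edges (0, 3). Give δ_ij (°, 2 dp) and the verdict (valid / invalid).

α = atan 0.15 = 8.53°;  2α = 17.06°
edge 0: e_0 = (+2.09, +1.56);  n_0 = (+0.5982, -0.8014)
edge 3: e_3 = (-3.06, -2.23);  n_3 = (-0.5890, +0.8082)
∠(n_0, n_3) = 179.34°
δ = |180° − 179.34°| = 0.66°
0.66° ≤ 2α = 17.06°  →  valid

δ = 0.66°, valid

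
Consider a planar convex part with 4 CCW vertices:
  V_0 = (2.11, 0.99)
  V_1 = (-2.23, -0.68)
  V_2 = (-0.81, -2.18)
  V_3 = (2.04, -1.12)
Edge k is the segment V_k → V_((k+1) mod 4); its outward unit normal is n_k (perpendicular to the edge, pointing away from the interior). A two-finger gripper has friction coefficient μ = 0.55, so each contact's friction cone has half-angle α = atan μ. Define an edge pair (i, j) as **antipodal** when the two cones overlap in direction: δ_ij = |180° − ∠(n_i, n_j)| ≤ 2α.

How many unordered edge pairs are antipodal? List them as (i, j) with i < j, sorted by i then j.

α = atan 0.55 = 28.81°;  2α = 57.62°
n_0 = (-0.3591, +0.9333)
n_1 = (-0.7262, -0.6875)
n_2 = (+0.3486, -0.9373)
n_3 = (+0.9995, -0.0332)
  (0,1): δ = 67.62°  ·
  (0,2): δ = 0.64°  ✓
  (0,3): δ = 67.05°  ·
  (1,2): δ = 113.03°  ·
  (1,3): δ = 45.33°  ✓
  (2,3): δ = 112.30°  ·
antipodal pairs: 2

count = 2; pairs: (0,2), (1,3)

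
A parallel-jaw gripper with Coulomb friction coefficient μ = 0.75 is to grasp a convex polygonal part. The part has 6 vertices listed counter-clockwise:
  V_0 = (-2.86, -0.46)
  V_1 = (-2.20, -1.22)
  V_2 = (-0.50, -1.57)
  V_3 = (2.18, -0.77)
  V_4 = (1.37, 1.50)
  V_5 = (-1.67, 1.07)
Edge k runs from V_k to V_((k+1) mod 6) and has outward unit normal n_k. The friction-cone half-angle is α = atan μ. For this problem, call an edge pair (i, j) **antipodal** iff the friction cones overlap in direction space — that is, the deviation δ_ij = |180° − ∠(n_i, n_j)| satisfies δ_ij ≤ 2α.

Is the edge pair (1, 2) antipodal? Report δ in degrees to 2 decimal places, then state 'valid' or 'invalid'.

δ = 151.75°, invalid

α = atan 0.75 = 36.87°;  2α = 73.74°
edge 1: e_1 = (+1.70, -0.35);  n_1 = (-0.2017, -0.9795)
edge 2: e_2 = (+2.68, +0.80);  n_2 = (+0.2860, -0.9582)
∠(n_1, n_2) = 28.25°
δ = |180° − 28.25°| = 151.75°
151.75° > 2α = 73.74°  →  invalid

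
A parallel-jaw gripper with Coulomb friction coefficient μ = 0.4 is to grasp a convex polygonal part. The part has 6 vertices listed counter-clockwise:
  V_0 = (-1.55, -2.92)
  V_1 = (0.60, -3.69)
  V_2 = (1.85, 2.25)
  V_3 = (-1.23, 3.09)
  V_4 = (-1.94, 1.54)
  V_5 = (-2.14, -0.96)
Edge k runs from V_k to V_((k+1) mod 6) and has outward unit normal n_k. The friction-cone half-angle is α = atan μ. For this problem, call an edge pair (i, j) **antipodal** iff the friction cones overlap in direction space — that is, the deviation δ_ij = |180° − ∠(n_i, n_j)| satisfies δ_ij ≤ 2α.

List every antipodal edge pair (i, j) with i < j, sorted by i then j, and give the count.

α = atan 0.4 = 21.80°;  2α = 43.60°
n_0 = (-0.3372, -0.9414)
n_1 = (+0.9786, -0.2059)
n_2 = (+0.2631, +0.9648)
n_3 = (-0.9092, +0.4165)
n_4 = (-0.9968, +0.0797)
n_5 = (-0.9576, -0.2882)
  (0,1): δ = 82.18°  ·
  (0,2): δ = 4.45°  ✓
  (0,3): δ = 85.09°  ·
  (0,4): δ = 105.13°  ·
  (0,5): δ = 126.46°  ·
  (1,2): δ = 93.37°  ·
  (1,3): δ = 12.73°  ✓
  (1,4): δ = 7.31°  ✓
  (1,5): δ = 28.64°  ✓
  (2,3): δ = 99.36°  ·
  (2,4): δ = 79.32°  ·
  (2,5): δ = 57.99°  ·
  (3,4): δ = 159.96°  ·
  (3,5): δ = 138.64°  ·
  (4,5): δ = 158.67°  ·
antipodal pairs: 4

count = 4; pairs: (0,2), (1,3), (1,4), (1,5)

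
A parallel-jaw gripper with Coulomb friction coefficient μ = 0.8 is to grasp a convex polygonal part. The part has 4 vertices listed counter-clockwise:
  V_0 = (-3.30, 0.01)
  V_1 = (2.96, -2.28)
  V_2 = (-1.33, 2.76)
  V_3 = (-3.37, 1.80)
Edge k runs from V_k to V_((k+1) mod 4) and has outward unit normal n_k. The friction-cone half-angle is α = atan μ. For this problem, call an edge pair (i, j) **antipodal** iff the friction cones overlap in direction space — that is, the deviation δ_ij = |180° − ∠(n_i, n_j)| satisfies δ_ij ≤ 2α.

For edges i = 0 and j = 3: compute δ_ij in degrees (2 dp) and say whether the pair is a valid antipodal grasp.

δ = 112.33°, invalid

α = atan 0.8 = 38.66°;  2α = 77.32°
edge 0: e_0 = (+6.26, -2.29);  n_0 = (-0.3435, -0.9391)
edge 3: e_3 = (+0.07, -1.79);  n_3 = (-0.9992, -0.0391)
∠(n_0, n_3) = 67.67°
δ = |180° − 67.67°| = 112.33°
112.33° > 2α = 77.32°  →  invalid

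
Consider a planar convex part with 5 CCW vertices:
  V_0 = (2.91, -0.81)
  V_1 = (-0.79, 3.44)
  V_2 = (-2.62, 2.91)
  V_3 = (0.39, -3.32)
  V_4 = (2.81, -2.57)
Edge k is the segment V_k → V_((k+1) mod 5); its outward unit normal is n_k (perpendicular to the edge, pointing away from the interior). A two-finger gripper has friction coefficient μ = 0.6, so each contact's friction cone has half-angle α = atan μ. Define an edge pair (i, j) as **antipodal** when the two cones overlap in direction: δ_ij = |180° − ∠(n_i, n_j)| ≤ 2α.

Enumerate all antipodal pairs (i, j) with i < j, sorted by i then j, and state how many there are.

count = 3; pairs: (0,2), (1,3), (2,4)

α = atan 0.6 = 30.96°;  2α = 61.93°
n_0 = (+0.7542, +0.6566)
n_1 = (-0.2782, +0.9605)
n_2 = (-0.9004, -0.4350)
n_3 = (+0.2960, -0.9552)
n_4 = (+0.9984, -0.0567)
  (0,1): δ = 114.89°  ·
  (0,2): δ = 15.26°  ✓
  (0,3): δ = 66.18°  ·
  (0,4): δ = 135.71°  ·
  (1,2): δ = 80.36°  ·
  (1,3): δ = 1.07°  ✓
  (1,4): δ = 70.60°  ·
  (2,3): δ = 98.57°  ·
  (2,4): δ = 29.04°  ✓
  (3,4): δ = 110.47°  ·
antipodal pairs: 3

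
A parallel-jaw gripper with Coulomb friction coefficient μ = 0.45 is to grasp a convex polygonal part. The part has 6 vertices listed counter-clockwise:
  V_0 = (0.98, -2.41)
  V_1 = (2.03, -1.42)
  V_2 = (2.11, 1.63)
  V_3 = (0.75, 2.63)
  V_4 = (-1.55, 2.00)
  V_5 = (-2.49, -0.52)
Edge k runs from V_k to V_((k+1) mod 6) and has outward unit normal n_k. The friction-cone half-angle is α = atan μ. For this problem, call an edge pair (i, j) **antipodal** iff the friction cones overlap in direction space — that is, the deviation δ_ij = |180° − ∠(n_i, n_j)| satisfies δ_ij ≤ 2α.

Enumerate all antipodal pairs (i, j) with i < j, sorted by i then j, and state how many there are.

α = atan 0.45 = 24.23°;  2α = 48.46°
n_0 = (+0.6860, -0.7276)
n_1 = (+0.9997, -0.0262)
n_2 = (+0.5924, +0.8057)
n_3 = (-0.2642, +0.9645)
n_4 = (-0.9369, +0.3495)
n_5 = (-0.4783, -0.8782)
  (0,1): δ = 134.82°  ·
  (0,2): δ = 79.64°  ·
  (0,3): δ = 28.00°  ✓
  (0,4): δ = 26.23°  ✓
  (0,5): δ = 108.11°  ·
  (1,2): δ = 124.82°  ·
  (1,3): δ = 73.18°  ·
  (1,4): δ = 18.95°  ✓
  (1,5): δ = 62.93°  ·
  (2,3): δ = 128.35°  ·
  (2,4): δ = 74.13°  ·
  (2,5): δ = 7.75°  ✓
  (3,4): δ = 125.77°  ·
  (3,5): δ = 43.89°  ✓
  (4,5): δ = 98.12°  ·
antipodal pairs: 5

count = 5; pairs: (0,3), (0,4), (1,4), (2,5), (3,5)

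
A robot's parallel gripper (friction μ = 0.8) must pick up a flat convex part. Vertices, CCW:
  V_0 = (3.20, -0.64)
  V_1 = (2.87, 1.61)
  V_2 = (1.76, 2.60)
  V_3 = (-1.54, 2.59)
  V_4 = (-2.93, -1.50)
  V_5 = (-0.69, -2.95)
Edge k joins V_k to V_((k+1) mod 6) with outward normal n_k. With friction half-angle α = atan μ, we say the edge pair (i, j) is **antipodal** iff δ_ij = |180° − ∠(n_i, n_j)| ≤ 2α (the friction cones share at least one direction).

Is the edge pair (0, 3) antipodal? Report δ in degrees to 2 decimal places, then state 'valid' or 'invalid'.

δ = 27.11°, valid

α = atan 0.8 = 38.66°;  2α = 77.32°
edge 0: e_0 = (-0.33, +2.25);  n_0 = (+0.9894, +0.1451)
edge 3: e_3 = (-1.39, -4.09);  n_3 = (-0.9468, +0.3218)
∠(n_0, n_3) = 152.89°
δ = |180° − 152.89°| = 27.11°
27.11° ≤ 2α = 77.32°  →  valid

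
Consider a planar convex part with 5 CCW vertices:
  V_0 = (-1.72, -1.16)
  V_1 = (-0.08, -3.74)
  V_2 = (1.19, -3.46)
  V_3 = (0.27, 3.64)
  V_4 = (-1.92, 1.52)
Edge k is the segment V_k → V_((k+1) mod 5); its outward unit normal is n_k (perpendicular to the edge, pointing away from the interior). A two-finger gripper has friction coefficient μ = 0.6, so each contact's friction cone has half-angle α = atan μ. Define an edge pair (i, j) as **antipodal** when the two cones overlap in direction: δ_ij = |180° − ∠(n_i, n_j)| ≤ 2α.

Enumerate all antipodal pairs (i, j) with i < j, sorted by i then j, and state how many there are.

count = 4; pairs: (0,2), (1,3), (2,3), (2,4)

α = atan 0.6 = 30.96°;  2α = 61.93°
n_0 = (-0.8439, -0.5365)
n_1 = (+0.2153, -0.9765)
n_2 = (+0.9917, +0.1285)
n_3 = (-0.6955, +0.7185)
n_4 = (-0.9972, -0.0744)
  (0,1): δ = 110.01°  ·
  (0,2): δ = 25.06°  ✓
  (0,3): δ = 101.63°  ·
  (0,4): δ = 151.83°  ·
  (1,2): δ = 95.05°  ·
  (1,3): δ = 31.64°  ✓
  (1,4): δ = 81.83°  ·
  (2,3): δ = 53.31°  ✓
  (2,4): δ = 3.12°  ✓
  (3,4): δ = 129.80°  ·
antipodal pairs: 4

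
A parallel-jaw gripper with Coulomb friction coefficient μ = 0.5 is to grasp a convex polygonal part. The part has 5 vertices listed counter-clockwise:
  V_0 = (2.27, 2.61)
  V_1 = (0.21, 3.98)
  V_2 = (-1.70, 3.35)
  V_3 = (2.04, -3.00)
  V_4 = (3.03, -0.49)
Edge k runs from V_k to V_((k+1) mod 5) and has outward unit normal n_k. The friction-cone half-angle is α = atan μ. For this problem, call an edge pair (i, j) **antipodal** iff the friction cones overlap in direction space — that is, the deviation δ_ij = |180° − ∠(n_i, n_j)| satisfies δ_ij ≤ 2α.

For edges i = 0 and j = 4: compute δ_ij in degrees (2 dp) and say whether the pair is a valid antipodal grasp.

α = atan 0.5 = 26.57°;  2α = 53.13°
edge 0: e_0 = (-2.06, +1.37);  n_0 = (+0.5538, +0.8327)
edge 4: e_4 = (-0.76, +3.10);  n_4 = (+0.9712, +0.2381)
∠(n_0, n_4) = 42.60°
δ = |180° − 42.60°| = 137.40°
137.40° > 2α = 53.13°  →  invalid

δ = 137.40°, invalid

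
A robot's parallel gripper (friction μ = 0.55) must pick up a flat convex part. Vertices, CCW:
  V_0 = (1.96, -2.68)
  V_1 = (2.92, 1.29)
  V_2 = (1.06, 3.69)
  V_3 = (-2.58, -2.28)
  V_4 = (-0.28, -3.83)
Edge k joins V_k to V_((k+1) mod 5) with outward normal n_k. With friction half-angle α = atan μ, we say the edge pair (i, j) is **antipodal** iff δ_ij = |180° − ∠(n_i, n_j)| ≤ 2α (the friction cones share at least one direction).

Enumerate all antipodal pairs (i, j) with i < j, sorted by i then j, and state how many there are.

α = atan 0.55 = 28.81°;  2α = 57.62°
n_0 = (+0.9720, -0.2350)
n_1 = (+0.7904, +0.6126)
n_2 = (-0.8538, +0.5206)
n_3 = (-0.5589, -0.8293)
n_4 = (+0.4567, -0.8896)
  (0,1): δ = 128.63°  ·
  (0,2): δ = 17.78°  ✓
  (0,3): δ = 69.62°  ·
  (0,4): δ = 130.77°  ·
  (1,2): δ = 69.15°  ·
  (1,3): δ = 18.25°  ✓
  (1,4): δ = 79.40°  ·
  (2,3): δ = 92.61°  ·
  (2,4): δ = 31.45°  ✓
  (3,4): δ = 118.85°  ·
antipodal pairs: 3

count = 3; pairs: (0,2), (1,3), (2,4)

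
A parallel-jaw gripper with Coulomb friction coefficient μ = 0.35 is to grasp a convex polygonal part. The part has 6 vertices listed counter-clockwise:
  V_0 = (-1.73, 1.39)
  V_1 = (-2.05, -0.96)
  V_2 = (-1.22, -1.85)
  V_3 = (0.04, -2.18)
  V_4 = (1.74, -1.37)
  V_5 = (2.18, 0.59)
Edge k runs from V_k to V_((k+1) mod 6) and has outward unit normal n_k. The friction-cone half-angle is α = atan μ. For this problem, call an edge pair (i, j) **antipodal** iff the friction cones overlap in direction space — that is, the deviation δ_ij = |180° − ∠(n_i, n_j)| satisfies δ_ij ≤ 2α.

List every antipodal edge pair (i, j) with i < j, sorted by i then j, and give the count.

α = atan 0.35 = 19.29°;  2α = 38.58°
n_0 = (-0.9909, +0.1349)
n_1 = (-0.7313, -0.6820)
n_2 = (-0.2534, -0.9674)
n_3 = (+0.4301, -0.9028)
n_4 = (+0.9757, -0.2190)
n_5 = (+0.2005, +0.9797)
  (0,1): δ = 129.24°  ·
  (0,2): δ = 96.92°  ·
  (0,3): δ = 56.77°  ·
  (0,4): δ = 4.90°  ✓
  (0,5): δ = 86.19°  ·
  (1,2): δ = 147.68°  ·
  (1,3): δ = 107.53°  ·
  (1,4): δ = 55.65°  ·
  (1,5): δ = 35.43°  ✓
  (2,3): δ = 139.85°  ·
  (2,4): δ = 87.98°  ·
  (2,5): δ = 3.11°  ✓
  (3,4): δ = 128.13°  ·
  (3,5): δ = 37.04°  ✓
  (4,5): δ = 88.91°  ·
antipodal pairs: 4

count = 4; pairs: (0,4), (1,5), (2,5), (3,5)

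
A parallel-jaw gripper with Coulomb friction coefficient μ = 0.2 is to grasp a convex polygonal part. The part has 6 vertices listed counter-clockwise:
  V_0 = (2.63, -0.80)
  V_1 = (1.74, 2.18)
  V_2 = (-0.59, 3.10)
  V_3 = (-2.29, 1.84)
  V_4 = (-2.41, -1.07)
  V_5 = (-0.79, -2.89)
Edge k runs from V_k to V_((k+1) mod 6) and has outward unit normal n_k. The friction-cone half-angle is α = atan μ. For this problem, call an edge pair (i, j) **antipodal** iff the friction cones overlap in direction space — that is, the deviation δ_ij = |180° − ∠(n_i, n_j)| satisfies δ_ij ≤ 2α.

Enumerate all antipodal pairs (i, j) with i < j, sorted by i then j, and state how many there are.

α = atan 0.2 = 11.31°;  2α = 22.62°
n_0 = (+0.9582, +0.2862)
n_1 = (+0.3673, +0.9301)
n_2 = (-0.5955, +0.8034)
n_3 = (-0.9992, +0.0412)
n_4 = (-0.7470, -0.6649)
n_5 = (+0.5215, -0.8533)
  (0,1): δ = 128.18°  ·
  (0,2): δ = 70.08°  ·
  (0,3): δ = 18.99°  ✓
  (0,4): δ = 25.04°  ·
  (0,5): δ = 104.80°  ·
  (1,2): δ = 121.91°  ·
  (1,3): δ = 70.81°  ·
  (1,4): δ = 26.78°  ·
  (1,5): δ = 52.98°  ·
  (2,3): δ = 128.91°  ·
  (2,4): δ = 84.87°  ·
  (2,5): δ = 5.12°  ✓
  (3,4): δ = 135.97°  ·
  (3,5): δ = 56.21°  ·
  (4,5): δ = 100.24°  ·
antipodal pairs: 2

count = 2; pairs: (0,3), (2,5)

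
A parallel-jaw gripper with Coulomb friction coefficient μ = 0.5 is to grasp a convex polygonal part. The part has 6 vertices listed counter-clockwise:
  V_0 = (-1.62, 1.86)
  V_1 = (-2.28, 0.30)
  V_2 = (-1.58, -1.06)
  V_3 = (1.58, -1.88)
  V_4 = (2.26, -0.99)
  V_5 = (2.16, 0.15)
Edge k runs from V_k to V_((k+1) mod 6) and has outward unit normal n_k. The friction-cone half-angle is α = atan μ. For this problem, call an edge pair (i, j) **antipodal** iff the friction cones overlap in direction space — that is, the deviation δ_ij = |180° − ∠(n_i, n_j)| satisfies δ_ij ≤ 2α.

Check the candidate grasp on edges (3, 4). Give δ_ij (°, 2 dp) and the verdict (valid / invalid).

δ = 137.61°, invalid

α = atan 0.5 = 26.57°;  2α = 53.13°
edge 3: e_3 = (+0.68, +0.89);  n_3 = (+0.7946, -0.6071)
edge 4: e_4 = (-0.10, +1.14);  n_4 = (+0.9962, +0.0874)
∠(n_3, n_4) = 42.39°
δ = |180° − 42.39°| = 137.61°
137.61° > 2α = 53.13°  →  invalid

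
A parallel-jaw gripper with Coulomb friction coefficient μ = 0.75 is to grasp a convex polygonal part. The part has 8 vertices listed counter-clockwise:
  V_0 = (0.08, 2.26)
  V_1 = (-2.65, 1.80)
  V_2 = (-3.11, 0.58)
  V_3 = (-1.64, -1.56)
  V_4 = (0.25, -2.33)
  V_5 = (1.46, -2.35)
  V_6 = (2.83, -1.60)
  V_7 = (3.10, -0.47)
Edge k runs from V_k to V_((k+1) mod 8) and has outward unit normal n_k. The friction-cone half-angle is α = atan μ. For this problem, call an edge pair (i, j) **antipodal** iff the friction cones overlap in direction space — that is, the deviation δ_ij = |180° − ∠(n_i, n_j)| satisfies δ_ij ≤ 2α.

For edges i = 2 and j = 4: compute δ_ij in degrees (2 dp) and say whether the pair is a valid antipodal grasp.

α = atan 0.75 = 36.87°;  2α = 73.74°
edge 2: e_2 = (+1.47, -2.14);  n_2 = (-0.8243, -0.5662)
edge 4: e_4 = (+1.21, -0.02);  n_4 = (-0.0165, -0.9999)
∠(n_2, n_4) = 54.57°
δ = |180° − 54.57°| = 125.43°
125.43° > 2α = 73.74°  →  invalid

δ = 125.43°, invalid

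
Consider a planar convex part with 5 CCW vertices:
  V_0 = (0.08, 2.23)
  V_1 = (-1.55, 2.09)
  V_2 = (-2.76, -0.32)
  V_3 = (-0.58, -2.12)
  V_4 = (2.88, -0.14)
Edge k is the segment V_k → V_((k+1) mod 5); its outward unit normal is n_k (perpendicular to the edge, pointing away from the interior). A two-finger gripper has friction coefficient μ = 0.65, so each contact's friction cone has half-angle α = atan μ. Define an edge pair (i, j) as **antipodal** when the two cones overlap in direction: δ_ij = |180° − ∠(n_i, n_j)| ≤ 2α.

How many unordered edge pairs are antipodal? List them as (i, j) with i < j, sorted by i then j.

α = atan 0.65 = 33.02°;  2α = 66.05°
n_0 = (-0.0856, +0.9963)
n_1 = (-0.8937, +0.4487)
n_2 = (-0.6367, -0.7711)
n_3 = (+0.4967, -0.8679)
n_4 = (+0.6461, +0.7633)
  (0,1): δ = 121.57°  ·
  (0,2): δ = 44.46°  ✓
  (0,3): δ = 24.87°  ✓
  (0,4): δ = 134.85°  ·
  (1,2): δ = 102.89°  ·
  (1,3): δ = 33.56°  ✓
  (1,4): δ = 76.41°  ·
  (2,3): δ = 110.67°  ·
  (2,4): δ = 0.70°  ✓
  (3,4): δ = 70.03°  ·
antipodal pairs: 4

count = 4; pairs: (0,2), (0,3), (1,3), (2,4)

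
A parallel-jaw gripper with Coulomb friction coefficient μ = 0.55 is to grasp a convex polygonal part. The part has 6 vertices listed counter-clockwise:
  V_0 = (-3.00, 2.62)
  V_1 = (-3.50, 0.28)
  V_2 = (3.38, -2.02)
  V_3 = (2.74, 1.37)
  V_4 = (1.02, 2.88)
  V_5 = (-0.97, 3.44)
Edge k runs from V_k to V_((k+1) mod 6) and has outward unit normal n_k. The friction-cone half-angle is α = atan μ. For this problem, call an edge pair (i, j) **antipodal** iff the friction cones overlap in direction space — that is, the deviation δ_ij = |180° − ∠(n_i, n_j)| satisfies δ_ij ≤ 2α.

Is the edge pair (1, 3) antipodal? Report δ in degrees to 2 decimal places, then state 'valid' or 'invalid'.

δ = 22.80°, valid

α = atan 0.55 = 28.81°;  2α = 57.62°
edge 1: e_1 = (+6.88, -2.30);  n_1 = (-0.3171, -0.9484)
edge 3: e_3 = (-1.72, +1.51);  n_3 = (+0.6597, +0.7515)
∠(n_1, n_3) = 157.20°
δ = |180° − 157.20°| = 22.80°
22.80° ≤ 2α = 57.62°  →  valid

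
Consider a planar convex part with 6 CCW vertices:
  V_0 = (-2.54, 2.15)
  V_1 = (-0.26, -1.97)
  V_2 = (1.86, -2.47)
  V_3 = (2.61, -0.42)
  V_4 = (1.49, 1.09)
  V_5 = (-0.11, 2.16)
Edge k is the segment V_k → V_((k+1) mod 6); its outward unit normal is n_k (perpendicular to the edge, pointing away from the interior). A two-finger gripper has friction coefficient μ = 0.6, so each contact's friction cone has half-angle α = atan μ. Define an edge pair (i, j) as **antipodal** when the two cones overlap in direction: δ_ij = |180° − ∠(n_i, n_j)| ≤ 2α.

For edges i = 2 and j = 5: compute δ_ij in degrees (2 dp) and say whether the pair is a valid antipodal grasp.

δ = 69.67°, invalid

α = atan 0.6 = 30.96°;  2α = 61.93°
edge 2: e_2 = (+0.75, +2.05);  n_2 = (+0.9391, -0.3436)
edge 5: e_5 = (-2.43, -0.01);  n_5 = (-0.0041, +1.0000)
∠(n_2, n_5) = 110.33°
δ = |180° − 110.33°| = 69.67°
69.67° > 2α = 61.93°  →  invalid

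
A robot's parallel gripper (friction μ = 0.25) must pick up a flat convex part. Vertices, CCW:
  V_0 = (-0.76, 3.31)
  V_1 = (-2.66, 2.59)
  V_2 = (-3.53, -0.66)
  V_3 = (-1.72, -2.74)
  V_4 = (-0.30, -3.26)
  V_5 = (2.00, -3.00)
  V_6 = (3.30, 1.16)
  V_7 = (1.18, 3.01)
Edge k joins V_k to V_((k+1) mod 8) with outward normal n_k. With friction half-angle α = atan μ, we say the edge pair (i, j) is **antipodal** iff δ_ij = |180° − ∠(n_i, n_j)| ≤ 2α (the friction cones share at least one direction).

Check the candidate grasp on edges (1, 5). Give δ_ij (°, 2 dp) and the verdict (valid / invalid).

α = atan 0.25 = 14.04°;  2α = 28.07°
edge 1: e_1 = (-0.87, -3.25);  n_1 = (-0.9660, +0.2586)
edge 5: e_5 = (+1.30, +4.16);  n_5 = (+0.9545, -0.2983)
∠(n_1, n_5) = 177.63°
δ = |180° − 177.63°| = 2.37°
2.37° ≤ 2α = 28.07°  →  valid

δ = 2.37°, valid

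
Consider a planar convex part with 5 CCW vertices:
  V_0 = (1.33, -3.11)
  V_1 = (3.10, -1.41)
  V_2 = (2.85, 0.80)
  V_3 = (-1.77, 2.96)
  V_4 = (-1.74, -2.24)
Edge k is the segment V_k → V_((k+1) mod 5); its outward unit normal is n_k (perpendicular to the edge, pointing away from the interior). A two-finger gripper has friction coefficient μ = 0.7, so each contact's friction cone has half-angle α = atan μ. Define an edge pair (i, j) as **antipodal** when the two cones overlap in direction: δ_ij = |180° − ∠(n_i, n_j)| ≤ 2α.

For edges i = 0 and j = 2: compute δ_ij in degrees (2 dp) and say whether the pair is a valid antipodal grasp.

α = atan 0.7 = 34.99°;  2α = 69.98°
edge 0: e_0 = (+1.77, +1.70);  n_0 = (+0.6927, -0.7212)
edge 2: e_2 = (-4.62, +2.16);  n_2 = (+0.4235, +0.9059)
∠(n_0, n_2) = 111.10°
δ = |180° − 111.10°| = 68.90°
68.90° ≤ 2α = 69.98°  →  valid

δ = 68.90°, valid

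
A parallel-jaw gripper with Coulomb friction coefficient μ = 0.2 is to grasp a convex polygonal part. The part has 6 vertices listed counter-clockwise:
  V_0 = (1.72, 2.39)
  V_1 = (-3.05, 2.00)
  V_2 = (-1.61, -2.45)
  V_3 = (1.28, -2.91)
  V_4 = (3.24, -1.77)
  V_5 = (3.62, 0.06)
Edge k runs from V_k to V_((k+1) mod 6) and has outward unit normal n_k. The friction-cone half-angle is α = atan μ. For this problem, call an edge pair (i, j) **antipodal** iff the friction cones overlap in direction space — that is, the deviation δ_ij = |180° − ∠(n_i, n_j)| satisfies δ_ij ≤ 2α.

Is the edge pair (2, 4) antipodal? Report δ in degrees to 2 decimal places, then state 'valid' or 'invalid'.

α = atan 0.2 = 11.31°;  2α = 22.62°
edge 2: e_2 = (+2.89, -0.46);  n_2 = (-0.1572, -0.9876)
edge 4: e_4 = (+0.38, +1.83);  n_4 = (+0.9791, -0.2033)
∠(n_2, n_4) = 87.31°
δ = |180° − 87.31°| = 92.69°
92.69° > 2α = 22.62°  →  invalid

δ = 92.69°, invalid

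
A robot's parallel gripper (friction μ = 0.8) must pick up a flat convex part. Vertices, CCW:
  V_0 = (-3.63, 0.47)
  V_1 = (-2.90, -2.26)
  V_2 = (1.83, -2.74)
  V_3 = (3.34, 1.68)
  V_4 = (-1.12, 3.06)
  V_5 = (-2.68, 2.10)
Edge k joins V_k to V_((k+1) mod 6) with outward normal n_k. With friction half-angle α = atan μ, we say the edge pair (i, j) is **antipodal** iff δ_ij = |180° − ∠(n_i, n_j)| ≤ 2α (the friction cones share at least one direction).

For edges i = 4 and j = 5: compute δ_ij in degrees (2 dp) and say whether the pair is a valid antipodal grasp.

α = atan 0.8 = 38.66°;  2α = 77.32°
edge 4: e_4 = (-1.56, -0.96);  n_4 = (-0.5241, +0.8517)
edge 5: e_5 = (-0.95, -1.63);  n_5 = (-0.8640, +0.5035)
∠(n_4, n_5) = 28.16°
δ = |180° − 28.16°| = 151.84°
151.84° > 2α = 77.32°  →  invalid

δ = 151.84°, invalid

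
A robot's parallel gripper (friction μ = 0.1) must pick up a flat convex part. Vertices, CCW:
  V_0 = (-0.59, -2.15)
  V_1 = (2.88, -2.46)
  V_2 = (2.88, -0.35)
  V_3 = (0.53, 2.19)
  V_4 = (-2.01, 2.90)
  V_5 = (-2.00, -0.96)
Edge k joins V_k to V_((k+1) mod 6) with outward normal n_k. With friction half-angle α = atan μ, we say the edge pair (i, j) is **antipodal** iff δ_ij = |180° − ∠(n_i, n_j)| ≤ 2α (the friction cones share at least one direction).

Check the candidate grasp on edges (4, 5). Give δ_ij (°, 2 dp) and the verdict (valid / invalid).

α = atan 0.1 = 5.71°;  2α = 11.42°
edge 4: e_4 = (+0.01, -3.86);  n_4 = (-1.0000, -0.0026)
edge 5: e_5 = (+1.41, -1.19);  n_5 = (-0.6450, -0.7642)
∠(n_4, n_5) = 49.69°
δ = |180° − 49.69°| = 130.31°
130.31° > 2α = 11.42°  →  invalid

δ = 130.31°, invalid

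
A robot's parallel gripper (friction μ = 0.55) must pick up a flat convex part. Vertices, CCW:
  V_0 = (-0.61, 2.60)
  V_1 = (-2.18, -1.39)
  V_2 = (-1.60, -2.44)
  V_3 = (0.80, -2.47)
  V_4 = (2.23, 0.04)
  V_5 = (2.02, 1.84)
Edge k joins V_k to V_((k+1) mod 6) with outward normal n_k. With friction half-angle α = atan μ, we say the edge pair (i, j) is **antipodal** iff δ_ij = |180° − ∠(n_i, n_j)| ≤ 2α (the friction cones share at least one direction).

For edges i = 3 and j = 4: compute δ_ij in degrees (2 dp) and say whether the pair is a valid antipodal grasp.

α = atan 0.55 = 28.81°;  2α = 57.62°
edge 3: e_3 = (+1.43, +2.51);  n_3 = (+0.8689, -0.4950)
edge 4: e_4 = (-0.21, +1.80);  n_4 = (+0.9933, +0.1159)
∠(n_3, n_4) = 36.33°
δ = |180° − 36.33°| = 143.67°
143.67° > 2α = 57.62°  →  invalid

δ = 143.67°, invalid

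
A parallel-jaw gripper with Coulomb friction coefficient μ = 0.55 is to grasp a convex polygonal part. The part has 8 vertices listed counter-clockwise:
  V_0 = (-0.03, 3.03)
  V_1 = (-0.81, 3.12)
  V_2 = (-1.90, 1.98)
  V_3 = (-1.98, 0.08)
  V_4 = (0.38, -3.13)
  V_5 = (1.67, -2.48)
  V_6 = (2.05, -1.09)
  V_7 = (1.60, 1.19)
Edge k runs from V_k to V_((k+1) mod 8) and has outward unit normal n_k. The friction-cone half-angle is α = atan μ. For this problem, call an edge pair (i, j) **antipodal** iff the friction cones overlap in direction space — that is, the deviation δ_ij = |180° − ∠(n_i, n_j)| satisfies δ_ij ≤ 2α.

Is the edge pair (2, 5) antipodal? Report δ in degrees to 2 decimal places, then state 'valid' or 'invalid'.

δ = 12.88°, valid

α = atan 0.55 = 28.81°;  2α = 57.62°
edge 2: e_2 = (-0.08, -1.90);  n_2 = (-0.9991, +0.0421)
edge 5: e_5 = (+0.38, +1.39);  n_5 = (+0.9646, -0.2637)
∠(n_2, n_5) = 167.12°
δ = |180° − 167.12°| = 12.88°
12.88° ≤ 2α = 57.62°  →  valid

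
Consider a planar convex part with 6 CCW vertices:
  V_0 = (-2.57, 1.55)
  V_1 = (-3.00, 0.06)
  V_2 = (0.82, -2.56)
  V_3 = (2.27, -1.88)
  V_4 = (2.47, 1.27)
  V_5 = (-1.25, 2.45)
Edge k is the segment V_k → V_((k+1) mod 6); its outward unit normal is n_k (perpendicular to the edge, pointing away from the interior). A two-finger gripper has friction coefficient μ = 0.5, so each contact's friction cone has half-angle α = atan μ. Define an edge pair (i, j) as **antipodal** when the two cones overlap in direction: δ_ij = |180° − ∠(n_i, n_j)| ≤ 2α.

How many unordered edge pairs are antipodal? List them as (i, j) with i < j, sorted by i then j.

count = 6; pairs: (0,2), (0,3), (1,4), (2,4), (2,5), (3,5)

α = atan 0.5 = 26.57°;  2α = 53.13°
n_0 = (-0.9608, +0.2773)
n_1 = (-0.5656, -0.8247)
n_2 = (+0.4246, -0.9054)
n_3 = (+0.9980, -0.0634)
n_4 = (+0.3024, +0.9532)
n_5 = (-0.5633, +0.8262)
  (0,1): δ = 108.35°  ·
  (0,2): δ = 48.78°  ✓
  (0,3): δ = 12.46°  ✓
  (0,4): δ = 88.50°  ·
  (0,5): δ = 140.38°  ·
  (1,2): δ = 120.43°  ·
  (1,3): δ = 59.19°  ·
  (1,4): δ = 16.85°  ✓
  (1,5): δ = 68.73°  ·
  (2,3): δ = 118.76°  ·
  (2,4): δ = 42.72°  ✓
  (2,5): δ = 9.16°  ✓
  (3,4): δ = 103.97°  ·
  (3,5): δ = 52.08°  ✓
  (4,5): δ = 128.11°  ·
antipodal pairs: 6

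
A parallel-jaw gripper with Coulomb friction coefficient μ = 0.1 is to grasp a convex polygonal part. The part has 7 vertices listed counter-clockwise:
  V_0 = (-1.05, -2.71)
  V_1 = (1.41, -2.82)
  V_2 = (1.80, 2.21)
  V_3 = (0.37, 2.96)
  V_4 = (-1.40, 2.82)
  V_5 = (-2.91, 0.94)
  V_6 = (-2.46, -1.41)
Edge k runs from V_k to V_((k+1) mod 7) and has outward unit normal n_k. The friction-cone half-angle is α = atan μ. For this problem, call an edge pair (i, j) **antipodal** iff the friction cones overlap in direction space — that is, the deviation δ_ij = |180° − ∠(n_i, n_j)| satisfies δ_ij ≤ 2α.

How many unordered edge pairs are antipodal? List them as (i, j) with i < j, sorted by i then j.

count = 1; pairs: (0,3)

α = atan 0.1 = 5.71°;  2α = 11.42°
n_0 = (-0.0447, -0.9990)
n_1 = (+0.9970, -0.0773)
n_2 = (+0.4645, +0.8856)
n_3 = (-0.0788, +0.9969)
n_4 = (-0.7797, +0.6262)
n_5 = (-0.9822, -0.1881)
n_6 = (-0.6778, -0.7352)
  (0,1): δ = 91.87°  ·
  (0,2): δ = 25.12°  ·
  (0,3): δ = 7.08°  ✓
  (0,4): δ = 53.79°  ·
  (0,5): δ = 103.40°  ·
  (0,6): δ = 139.88°  ·
  (1,2): δ = 113.24°  ·
  (1,3): δ = 81.04°  ·
  (1,4): δ = 34.34°  ·
  (1,5): δ = 15.27°  ·
  (1,6): δ = 51.76°  ·
  (2,3): δ = 147.80°  ·
  (2,4): δ = 101.10°  ·
  (2,5): δ = 51.48°  ·
  (2,6): δ = 15.00°  ·
  (3,4): δ = 133.29°  ·
  (3,5): δ = 83.68°  ·
  (3,6): δ = 47.20°  ·
  (4,5): δ = 130.39°  ·
  (4,6): δ = 93.90°  ·
  (5,6): δ = 143.52°  ·
antipodal pairs: 1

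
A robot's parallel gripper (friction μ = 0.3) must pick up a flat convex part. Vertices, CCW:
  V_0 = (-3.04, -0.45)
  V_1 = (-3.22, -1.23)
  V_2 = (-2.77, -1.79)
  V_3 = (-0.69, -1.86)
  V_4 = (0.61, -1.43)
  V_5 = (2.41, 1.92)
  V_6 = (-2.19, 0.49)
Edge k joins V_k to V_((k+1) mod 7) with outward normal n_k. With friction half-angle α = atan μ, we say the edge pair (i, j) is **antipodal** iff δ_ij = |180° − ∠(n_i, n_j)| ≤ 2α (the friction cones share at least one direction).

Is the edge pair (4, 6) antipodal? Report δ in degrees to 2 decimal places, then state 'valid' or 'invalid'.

δ = 13.87°, valid

α = atan 0.3 = 16.70°;  2α = 33.40°
edge 4: e_4 = (+1.80, +3.35);  n_4 = (+0.8809, -0.4733)
edge 6: e_6 = (-0.85, -0.94);  n_6 = (-0.7417, +0.6707)
∠(n_4, n_6) = 166.13°
δ = |180° − 166.13°| = 13.87°
13.87° ≤ 2α = 33.40°  →  valid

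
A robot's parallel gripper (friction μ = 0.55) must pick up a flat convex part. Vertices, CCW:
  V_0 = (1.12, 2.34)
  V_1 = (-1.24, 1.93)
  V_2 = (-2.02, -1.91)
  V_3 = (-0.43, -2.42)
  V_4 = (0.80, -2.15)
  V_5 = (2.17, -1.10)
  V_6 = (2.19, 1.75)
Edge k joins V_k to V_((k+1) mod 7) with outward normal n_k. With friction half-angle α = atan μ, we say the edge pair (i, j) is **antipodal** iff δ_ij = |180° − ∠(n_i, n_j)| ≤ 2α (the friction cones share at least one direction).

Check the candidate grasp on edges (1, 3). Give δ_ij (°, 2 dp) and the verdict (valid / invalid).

α = atan 0.55 = 28.81°;  2α = 57.62°
edge 1: e_1 = (-0.78, -3.84);  n_1 = (-0.9800, +0.1991)
edge 3: e_3 = (+1.23, +0.27);  n_3 = (+0.2144, -0.9767)
∠(n_1, n_3) = 113.86°
δ = |180° − 113.86°| = 66.14°
66.14° > 2α = 57.62°  →  invalid

δ = 66.14°, invalid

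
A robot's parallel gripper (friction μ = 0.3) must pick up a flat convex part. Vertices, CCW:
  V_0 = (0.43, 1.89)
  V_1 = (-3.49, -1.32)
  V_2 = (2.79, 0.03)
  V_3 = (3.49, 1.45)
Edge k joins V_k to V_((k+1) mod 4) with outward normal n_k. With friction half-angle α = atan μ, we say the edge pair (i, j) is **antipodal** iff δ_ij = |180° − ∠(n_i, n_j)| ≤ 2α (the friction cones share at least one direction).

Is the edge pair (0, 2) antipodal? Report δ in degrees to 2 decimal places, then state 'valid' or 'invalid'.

δ = 24.45°, valid

α = atan 0.3 = 16.70°;  2α = 33.40°
edge 0: e_0 = (-3.92, -3.21);  n_0 = (-0.6336, +0.7737)
edge 2: e_2 = (+0.70, +1.42);  n_2 = (+0.8969, -0.4422)
∠(n_0, n_2) = 155.55°
δ = |180° − 155.55°| = 24.45°
24.45° ≤ 2α = 33.40°  →  valid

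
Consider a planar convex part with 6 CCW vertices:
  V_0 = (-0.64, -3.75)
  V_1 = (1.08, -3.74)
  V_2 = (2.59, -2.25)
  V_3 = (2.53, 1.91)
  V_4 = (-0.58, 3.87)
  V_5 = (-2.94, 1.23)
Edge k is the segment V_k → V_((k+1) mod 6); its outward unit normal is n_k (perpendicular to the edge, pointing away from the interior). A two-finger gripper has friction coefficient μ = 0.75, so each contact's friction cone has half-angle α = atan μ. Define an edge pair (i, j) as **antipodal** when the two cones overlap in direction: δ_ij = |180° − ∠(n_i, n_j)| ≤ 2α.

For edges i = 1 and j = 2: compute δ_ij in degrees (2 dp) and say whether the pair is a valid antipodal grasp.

δ = 133.79°, invalid

α = atan 0.75 = 36.87°;  2α = 73.74°
edge 1: e_1 = (+1.51, +1.49);  n_1 = (+0.7024, -0.7118)
edge 2: e_2 = (-0.06, +4.16);  n_2 = (+0.9999, +0.0144)
∠(n_1, n_2) = 46.21°
δ = |180° − 46.21°| = 133.79°
133.79° > 2α = 73.74°  →  invalid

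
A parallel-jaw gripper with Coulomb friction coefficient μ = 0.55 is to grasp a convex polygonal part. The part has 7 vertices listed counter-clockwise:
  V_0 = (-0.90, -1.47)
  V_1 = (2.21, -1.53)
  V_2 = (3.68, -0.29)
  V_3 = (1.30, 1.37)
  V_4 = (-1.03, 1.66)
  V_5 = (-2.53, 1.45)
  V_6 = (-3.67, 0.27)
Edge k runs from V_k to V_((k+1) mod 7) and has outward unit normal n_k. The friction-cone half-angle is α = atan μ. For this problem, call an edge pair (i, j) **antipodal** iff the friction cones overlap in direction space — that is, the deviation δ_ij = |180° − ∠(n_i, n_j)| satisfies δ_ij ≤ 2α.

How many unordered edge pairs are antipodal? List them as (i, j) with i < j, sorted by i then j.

α = atan 0.55 = 28.81°;  2α = 57.62°
n_0 = (-0.0193, -0.9998)
n_1 = (+0.6448, -0.7644)
n_2 = (+0.5721, +0.8202)
n_3 = (+0.1235, +0.9923)
n_4 = (-0.1386, +0.9903)
n_5 = (-0.7192, +0.6948)
n_6 = (-0.5319, -0.8468)
  (0,1): δ = 138.75°  ·
  (0,2): δ = 33.79°  ✓
  (0,3): δ = 5.99°  ✓
  (0,4): δ = 9.07°  ✓
  (0,5): δ = 47.09°  ✓
  (0,6): δ = 148.97°  ·
  (1,2): δ = 75.04°  ·
  (1,3): δ = 47.24°  ✓
  (1,4): δ = 32.18°  ✓
  (1,5): δ = 5.84°  ✓
  (1,6): δ = 107.72°  ·
  (2,3): δ = 152.20°  ·
  (2,4): δ = 137.14°  ·
  (2,5): δ = 99.12°  ·
  (2,6): δ = 2.76°  ✓
  (3,4): δ = 164.94°  ·
  (3,5): δ = 126.92°  ·
  (3,6): δ = 25.04°  ✓
  (4,5): δ = 141.98°  ·
  (4,6): δ = 40.10°  ✓
  (5,6): δ = 78.12°  ·
antipodal pairs: 10

count = 10; pairs: (0,2), (0,3), (0,4), (0,5), (1,3), (1,4), (1,5), (2,6), (3,6), (4,6)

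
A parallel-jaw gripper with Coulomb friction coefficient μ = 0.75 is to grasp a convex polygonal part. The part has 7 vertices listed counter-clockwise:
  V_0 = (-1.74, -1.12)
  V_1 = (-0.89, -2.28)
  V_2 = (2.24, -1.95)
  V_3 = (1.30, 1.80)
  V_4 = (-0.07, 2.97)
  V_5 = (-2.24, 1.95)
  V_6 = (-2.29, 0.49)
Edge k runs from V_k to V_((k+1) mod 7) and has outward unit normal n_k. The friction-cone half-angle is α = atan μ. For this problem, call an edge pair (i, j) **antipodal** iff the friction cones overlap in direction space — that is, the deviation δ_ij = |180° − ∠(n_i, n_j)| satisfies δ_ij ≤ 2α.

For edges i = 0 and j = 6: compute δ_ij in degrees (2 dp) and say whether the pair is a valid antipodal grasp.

α = atan 0.75 = 36.87°;  2α = 73.74°
edge 0: e_0 = (+0.85, -1.16);  n_0 = (-0.8066, -0.5911)
edge 6: e_6 = (+0.55, -1.61);  n_6 = (-0.9463, -0.3233)
∠(n_0, n_6) = 17.37°
δ = |180° − 17.37°| = 162.63°
162.63° > 2α = 73.74°  →  invalid

δ = 162.63°, invalid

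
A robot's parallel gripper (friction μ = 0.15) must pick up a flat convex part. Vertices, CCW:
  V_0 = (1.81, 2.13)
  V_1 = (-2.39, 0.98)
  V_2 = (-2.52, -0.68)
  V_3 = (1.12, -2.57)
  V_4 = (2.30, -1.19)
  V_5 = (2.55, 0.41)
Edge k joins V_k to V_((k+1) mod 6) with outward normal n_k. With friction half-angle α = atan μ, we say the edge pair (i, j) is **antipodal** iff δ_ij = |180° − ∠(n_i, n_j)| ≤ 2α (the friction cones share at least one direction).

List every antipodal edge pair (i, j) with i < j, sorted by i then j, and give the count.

α = atan 0.15 = 8.53°;  2α = 17.06°
n_0 = (-0.2641, +0.9645)
n_1 = (-0.9969, +0.0781)
n_2 = (-0.4608, -0.8875)
n_3 = (+0.7600, -0.6499)
n_4 = (+0.9880, -0.1544)
n_5 = (+0.9186, +0.3952)
  (0,1): δ = 109.79°  ·
  (0,2): δ = 42.75°  ·
  (0,3): δ = 34.15°  ·
  (0,4): δ = 65.81°  ·
  (0,5): δ = 97.97°  ·
  (1,2): δ = 112.96°  ·
  (1,3): δ = 36.05°  ·
  (1,4): δ = 4.40°  ✓
  (1,5): δ = 27.76°  ·
  (2,3): δ = 103.09°  ·
  (2,4): δ = 71.44°  ·
  (2,5): δ = 39.28°  ·
  (3,4): δ = 148.35°  ·
  (3,5): δ = 116.19°  ·
  (4,5): δ = 147.84°  ·
antipodal pairs: 1

count = 1; pairs: (1,4)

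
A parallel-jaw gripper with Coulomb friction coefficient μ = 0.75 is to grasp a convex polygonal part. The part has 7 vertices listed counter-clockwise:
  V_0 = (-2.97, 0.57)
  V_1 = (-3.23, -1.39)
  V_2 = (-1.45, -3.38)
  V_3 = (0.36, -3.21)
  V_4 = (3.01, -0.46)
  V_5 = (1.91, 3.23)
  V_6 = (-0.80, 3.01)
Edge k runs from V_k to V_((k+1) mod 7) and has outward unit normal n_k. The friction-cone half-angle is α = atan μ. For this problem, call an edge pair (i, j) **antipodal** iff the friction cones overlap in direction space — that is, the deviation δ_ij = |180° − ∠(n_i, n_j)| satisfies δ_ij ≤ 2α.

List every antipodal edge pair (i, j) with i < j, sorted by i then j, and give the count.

α = atan 0.75 = 36.87°;  2α = 73.74°
n_0 = (-0.9913, +0.1315)
n_1 = (-0.7453, -0.6667)
n_2 = (+0.0935, -0.9956)
n_3 = (+0.7201, -0.6939)
n_4 = (+0.9583, +0.2857)
n_5 = (-0.0809, +0.9967)
n_6 = (-0.7472, +0.6646)
  (0,1): δ = 130.63°  ·
  (0,2): δ = 77.08°  ·
  (0,3): δ = 36.38°  ✓
  (0,4): δ = 24.16°  ✓
  (0,5): δ = 102.20°  ·
  (0,6): δ = 145.91°  ·
  (1,2): δ = 126.45°  ·
  (1,3): δ = 85.75°  ·
  (1,4): δ = 25.21°  ✓
  (1,5): δ = 52.83°  ✓
  (1,6): δ = 96.54°  ·
  (2,3): δ = 139.30°  ·
  (2,4): δ = 78.77°  ·
  (2,5): δ = 0.72°  ✓
  (2,6): δ = 42.99°  ✓
  (3,4): δ = 119.46°  ·
  (3,5): δ = 41.42°  ✓
  (3,6): δ = 2.29°  ✓
  (4,5): δ = 101.96°  ·
  (4,6): δ = 58.25°  ✓
  (5,6): δ = 136.29°  ·
antipodal pairs: 9

count = 9; pairs: (0,3), (0,4), (1,4), (1,5), (2,5), (2,6), (3,5), (3,6), (4,6)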